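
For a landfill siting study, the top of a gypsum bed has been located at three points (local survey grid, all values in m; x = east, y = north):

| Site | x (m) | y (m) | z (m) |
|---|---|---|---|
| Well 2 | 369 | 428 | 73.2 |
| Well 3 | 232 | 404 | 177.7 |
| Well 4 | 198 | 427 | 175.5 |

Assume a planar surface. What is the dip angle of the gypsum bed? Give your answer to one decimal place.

Let the plane be z = a·x + b·y + c.
Well 3−Well 2: −137a − 24b = 104.5;  Well 4−Well 2: −171a − 1b = 102.3.
Solving gives a = −0.59256, b = −0.97162.
Gradient magnitude |∇z| = √(a² + b²) = √(0.35113 + 0.94404) = 1.13805.
True dip = arctan(1.13805) = 48.7°, dipping toward NNE (azimuth ≈ 031°).

48.7°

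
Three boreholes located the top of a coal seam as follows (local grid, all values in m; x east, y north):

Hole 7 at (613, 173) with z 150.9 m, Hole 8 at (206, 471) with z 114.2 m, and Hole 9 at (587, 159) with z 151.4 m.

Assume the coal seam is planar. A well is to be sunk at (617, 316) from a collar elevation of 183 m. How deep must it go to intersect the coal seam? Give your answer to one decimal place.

44.3 m

Let the plane be z = a·x + b·y + c.
Hole 8−Hole 7: −407a + 298b = −36.7;  Hole 9−Hole 7: −26a − 14b = 0.5.
Solving gives a = 0.02713, b = −0.08610.
Then c = 150.9 − a·613 − b·173 = 149.16.
At (617, 316): z_contact = 16.74 − 27.21 + 149.16 = 138.70 m.
Depth below ground = 183 − 138.70 = 44.3 m.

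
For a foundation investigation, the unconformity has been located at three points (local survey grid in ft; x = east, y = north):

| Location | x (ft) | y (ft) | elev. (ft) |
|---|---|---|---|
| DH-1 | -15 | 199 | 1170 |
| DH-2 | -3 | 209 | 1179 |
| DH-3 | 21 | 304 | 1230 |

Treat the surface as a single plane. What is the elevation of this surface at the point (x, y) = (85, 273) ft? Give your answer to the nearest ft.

Let the plane be z = a·x + b·y + c.
DH-2−DH-1: 12a + 10b = 9;  DH-3−DH-1: 36a + 105b = 60.
Solving gives a = 0.38333, b = 0.44000.
Then c = 1170 − a·-15 − b·199 = 1088.19.
At (85, 273): z = 32.6 + 120.1 + 1088.19 = 1240.9 ft.

1241 ft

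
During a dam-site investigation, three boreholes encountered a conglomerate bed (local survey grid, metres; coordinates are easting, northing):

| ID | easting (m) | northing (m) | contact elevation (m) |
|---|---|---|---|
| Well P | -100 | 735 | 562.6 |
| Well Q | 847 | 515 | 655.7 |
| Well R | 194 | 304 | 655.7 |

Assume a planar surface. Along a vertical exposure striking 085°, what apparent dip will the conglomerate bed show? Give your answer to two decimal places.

2.38°

Let the plane be z = a·easting + b·northing + c.
Well Q−Well P: 947a − 220b = 93.1;  Well R−Well P: 294a − 431b = 93.1.
Solving gives a = 0.05719, b = −0.17700.
Unit vector along 085° is (sin 85°, cos 85°) = (0.9962, 0.0872).
Slope in that direction = a·(0.9962) + b·(0.0872) = 0.04155.
Apparent dip = arctan|0.04155| = 2.38° (true dip is 10.5°, so apparent ≤ true as expected).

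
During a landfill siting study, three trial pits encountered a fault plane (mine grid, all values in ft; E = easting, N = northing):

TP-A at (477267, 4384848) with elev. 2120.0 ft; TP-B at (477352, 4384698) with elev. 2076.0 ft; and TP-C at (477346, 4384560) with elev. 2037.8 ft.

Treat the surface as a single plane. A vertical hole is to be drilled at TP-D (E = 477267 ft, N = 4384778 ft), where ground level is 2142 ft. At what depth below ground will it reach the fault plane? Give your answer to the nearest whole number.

Two edge vectors: TP-A→TP-B = (85, -150, -44), TP-A→TP-C = (79, -288, -82.2).
Normal n = (TP-A→TP-B) × (TP-A→TP-C) = (-342, 3511, -12630).
So ∂z/∂E = −n_x/n_z = −0.02707838 and ∂z/∂N = −n_y/n_z = 0.27798892.
Intercept c from TP-A: 2120 + 12923.62 − 1218939.14 = −1203895.52.
At (477267, 4384778): z_contact = −12923.6 + 1218919.7 − 1203895.52 = 2100.5 ft.
Depth below ground = 2142 − 2100.5 = 41 ft.

41 ft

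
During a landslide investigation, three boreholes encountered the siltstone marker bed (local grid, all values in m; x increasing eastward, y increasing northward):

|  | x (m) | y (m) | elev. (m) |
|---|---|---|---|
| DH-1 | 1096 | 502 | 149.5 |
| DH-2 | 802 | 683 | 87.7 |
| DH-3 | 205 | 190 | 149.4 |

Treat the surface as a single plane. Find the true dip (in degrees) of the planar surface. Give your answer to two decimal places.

Let the plane be z = a·x + b·y + c.
DH-2−DH-1: −294a + 181b = −61.8;  DH-3−DH-1: −891a − 312b = −0.1.
Solving gives a = 0.07628, b = −0.21753.
Gradient magnitude |∇z| = √(a² + b²) = √(0.00582 + 0.04732) = 0.23052.
True dip = arctan(0.23052) = 12.98°, dipping toward NNW (azimuth ≈ 341°).

12.98°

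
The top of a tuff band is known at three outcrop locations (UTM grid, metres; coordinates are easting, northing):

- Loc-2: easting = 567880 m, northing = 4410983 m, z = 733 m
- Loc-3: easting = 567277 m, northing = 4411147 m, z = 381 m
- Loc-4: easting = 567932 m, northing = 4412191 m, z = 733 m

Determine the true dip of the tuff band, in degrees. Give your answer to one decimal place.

Let the plane be z = a·easting + b·northing + c.
Loc-3−Loc-2: −603a + 164b = −352;  Loc-4−Loc-2: 52a + 1208b = 0.
Solving gives a = 0.57699, b = −0.02484.
Gradient magnitude |∇z| = √(a² + b²) = √(0.33292 + 0.00062) = 0.57753.
True dip = arctan(0.57753) = 30.0°, dipping toward W (azimuth ≈ 272°).

30.0°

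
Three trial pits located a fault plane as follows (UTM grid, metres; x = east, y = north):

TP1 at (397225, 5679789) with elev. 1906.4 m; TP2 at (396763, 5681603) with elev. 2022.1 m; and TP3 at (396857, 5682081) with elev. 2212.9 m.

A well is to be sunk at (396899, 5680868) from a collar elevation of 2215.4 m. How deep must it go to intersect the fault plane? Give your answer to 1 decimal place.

Let the plane be z = a·x + b·y + c.
TP2−TP1: −462a + 1814b = 115.7;  TP3−TP1: −368a + 2292b = 306.5.
Solving gives a = 0.743081931, b = 0.253034097.
Then c = 1906.4 − a·397225 − b·5679789 = −1730444.60.
At (396899, 5680868): z_contact = 294928.48 + 1437453.31 − 1730444.60 = 1937.18 m.
Depth below ground = 2215.4 − 1937.18 = 278.2 m.

278.2 m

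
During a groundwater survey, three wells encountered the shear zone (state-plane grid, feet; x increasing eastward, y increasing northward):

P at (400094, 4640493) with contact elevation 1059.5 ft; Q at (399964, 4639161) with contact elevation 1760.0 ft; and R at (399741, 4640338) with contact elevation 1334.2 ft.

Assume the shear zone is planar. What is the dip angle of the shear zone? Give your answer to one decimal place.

36.5°

Let the plane be z = a·x + b·y + c.
Q−P: −130a − 1332b = 700.5;  R−P: −353a − 155b = 274.7.
Solving gives a = −0.57177, b = −0.47010.
Gradient magnitude |∇z| = √(a² + b²) = √(0.32692 + 0.22099) = 0.74021.
True dip = arctan(0.74021) = 36.5°, dipping toward NE (azimuth ≈ 051°).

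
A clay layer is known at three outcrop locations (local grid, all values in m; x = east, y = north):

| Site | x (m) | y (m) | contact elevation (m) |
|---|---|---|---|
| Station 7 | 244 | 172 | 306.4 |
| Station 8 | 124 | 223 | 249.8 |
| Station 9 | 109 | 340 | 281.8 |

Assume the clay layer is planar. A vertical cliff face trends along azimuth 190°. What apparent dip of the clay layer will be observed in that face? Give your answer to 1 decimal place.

Two edge vectors: Station 7→Station 8 = (-120, 51, -56.6), Station 7→Station 9 = (-135, 168, -24.6).
Normal n = (Station 7→Station 8) × (Station 7→Station 9) = (8254.2, 4689, -13275).
So ∂z/∂x = −n_x/n_z = 0.62179 and ∂z/∂y = −n_y/n_z = 0.35322.
Unit vector along 190° is (sin 190°, cos 190°) = (-0.1736, -0.9848).
Slope in that direction = a·(-0.1736) + b·(-0.9848) = −0.45583.
Apparent dip = arctan|0.45583| = 24.5° (true dip is 35.6°, so apparent ≤ true as expected).

24.5°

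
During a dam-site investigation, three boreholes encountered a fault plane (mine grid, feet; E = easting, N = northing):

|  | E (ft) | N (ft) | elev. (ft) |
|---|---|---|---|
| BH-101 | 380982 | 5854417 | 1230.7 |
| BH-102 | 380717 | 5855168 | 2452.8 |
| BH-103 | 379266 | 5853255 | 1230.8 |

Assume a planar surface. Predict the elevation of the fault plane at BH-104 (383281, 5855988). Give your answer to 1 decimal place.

1249.2 ft

Let the plane be z = a·E + b·N + c.
BH-102−BH-101: −265a + 751b = 1222.1;  BH-103−BH-101: −1716a − 1162b = 0.1.
Solving gives a = −0.889461596, b = 1.313438984.
Then c = 1230.7 − a·380982 − b·5854417 = −7349319.96.
At (383281, 5855988): z = −340913.7 + 7691482.9 − 7349319.96 = 1249.2 ft.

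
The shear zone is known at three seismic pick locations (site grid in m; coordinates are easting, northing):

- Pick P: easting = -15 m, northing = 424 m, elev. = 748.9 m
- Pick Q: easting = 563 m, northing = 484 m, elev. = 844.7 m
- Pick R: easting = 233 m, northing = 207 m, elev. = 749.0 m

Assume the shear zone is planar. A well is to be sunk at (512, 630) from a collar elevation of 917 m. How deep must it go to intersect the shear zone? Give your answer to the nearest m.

55 m

Two edge vectors: Pick P→Pick Q = (578, 60, 95.8), Pick P→Pick R = (248, -217, 0.1).
Normal n = (Pick P→Pick Q) × (Pick P→Pick R) = (20794.6, 23700.6, -140306).
So ∂z/∂easting = −n_x/n_z = 0.14821 and ∂z/∂northing = −n_y/n_z = 0.16892.
Intercept c from Pick P: 748.9 + 2.22 − 71.62 = 679.50.
At (512, 630): z_contact = 75.9 + 106.4 + 679.50 = 861.8 m.
Depth below ground = 917 − 861.8 = 55 m.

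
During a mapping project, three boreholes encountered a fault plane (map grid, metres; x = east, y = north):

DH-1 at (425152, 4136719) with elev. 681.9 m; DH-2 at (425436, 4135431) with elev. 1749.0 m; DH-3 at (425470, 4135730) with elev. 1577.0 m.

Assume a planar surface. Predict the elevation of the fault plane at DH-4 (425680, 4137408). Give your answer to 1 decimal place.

626.3 m

Two edge vectors: DH-1→DH-2 = (284, -1288, 1067.1), DH-1→DH-3 = (318, -989, 895.1).
Normal n = (DH-1→DH-2) × (DH-1→DH-3) = (-97526.9, 85129.4, 128708).
So ∂z/∂x = −n_x/n_z = 0.757737670 and ∂z/∂y = −n_y/n_z = −0.661414986.
Intercept c from DH-1: 681.9 − 322153.69 + 2736087.94 = 2414616.15.
At (425680, 4137408): z = 322553.8 − 2736543.7 + 2414616.15 = 626.3 m.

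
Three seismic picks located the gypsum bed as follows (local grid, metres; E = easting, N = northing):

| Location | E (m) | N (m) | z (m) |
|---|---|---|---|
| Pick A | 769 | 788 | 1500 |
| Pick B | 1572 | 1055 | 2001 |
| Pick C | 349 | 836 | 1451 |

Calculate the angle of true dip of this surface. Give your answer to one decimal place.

49.3°

Let the plane be z = a·E + b·N + c.
Pick B−Pick A: 803a + 267b = 501;  Pick C−Pick A: −420a + 48b = −49.
Solving gives a = 0.24642, b = 1.13531.
Gradient magnitude |∇z| = √(a² + b²) = √(0.06072 + 1.28893) = 1.16174.
True dip = arctan(1.16174) = 49.3°, dipping toward SSW (azimuth ≈ 192°).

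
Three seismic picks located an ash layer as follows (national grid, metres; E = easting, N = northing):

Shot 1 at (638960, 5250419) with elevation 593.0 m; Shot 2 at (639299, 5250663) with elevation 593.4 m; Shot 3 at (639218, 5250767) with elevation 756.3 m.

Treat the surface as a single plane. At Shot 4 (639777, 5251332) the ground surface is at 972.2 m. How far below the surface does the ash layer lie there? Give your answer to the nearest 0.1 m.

51.9 m

Two edge vectors: Shot 1→Shot 2 = (339, 244, 0.4), Shot 1→Shot 3 = (258, 348, 163.3).
Normal n = (Shot 1→Shot 2) × (Shot 1→Shot 3) = (39706, -55255.5, 55020).
So ∂z/∂E = −n_x/n_z = −0.721664849 and ∂z/∂N = −n_y/n_z = 1.004280262.
Intercept c from Shot 1: 593 + 461114.97 − 5272892.17 = −4811184.20.
At (639777, 5251332): z_contact = −461704.57 + 5273809.08 − 4811184.20 = 920.31 m.
Depth below ground = 972.2 − 920.31 = 51.9 m.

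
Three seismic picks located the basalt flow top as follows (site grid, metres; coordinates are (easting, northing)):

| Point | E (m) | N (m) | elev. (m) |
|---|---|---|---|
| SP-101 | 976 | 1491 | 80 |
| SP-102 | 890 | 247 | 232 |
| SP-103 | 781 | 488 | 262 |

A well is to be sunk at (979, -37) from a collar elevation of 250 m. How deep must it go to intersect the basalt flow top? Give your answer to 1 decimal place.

34.7 m

Let the plane be z = a·E + b·N + c.
SP-102−SP-101: −86a − 1244b = 152;  SP-103−SP-101: −195a − 1003b = 182.
Solving gives a = −0.473075, b = −0.089482.
Then c = 80 − a·976 − b·1491 = 675.14.
At (979, -37): z_contact = −463.14 + 3.31 + 675.14 = 215.31 m.
Depth below ground = 250 − 215.31 = 34.7 m.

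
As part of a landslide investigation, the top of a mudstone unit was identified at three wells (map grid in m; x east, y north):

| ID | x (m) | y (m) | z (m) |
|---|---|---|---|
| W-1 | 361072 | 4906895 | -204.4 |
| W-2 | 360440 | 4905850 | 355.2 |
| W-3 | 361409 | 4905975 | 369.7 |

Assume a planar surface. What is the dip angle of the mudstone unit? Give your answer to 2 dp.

30.86°

Let the plane be z = a·x + b·y + c.
W-2−W-1: −632a − 1045b = 559.6;  W-3−W-1: 337a − 920b = 574.1.
Solving gives a = 0.09115, b = −0.59063.
Gradient magnitude |∇z| = √(a² + b²) = √(0.00831 + 0.34885) = 0.59762.
True dip = arctan(0.59762) = 30.86°, dipping toward N (azimuth ≈ 351°).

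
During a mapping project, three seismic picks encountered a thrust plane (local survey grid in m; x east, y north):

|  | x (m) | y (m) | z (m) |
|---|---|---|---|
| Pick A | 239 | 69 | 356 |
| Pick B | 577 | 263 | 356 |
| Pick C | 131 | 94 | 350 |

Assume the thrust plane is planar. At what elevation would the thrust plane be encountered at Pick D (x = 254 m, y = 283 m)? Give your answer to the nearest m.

Two edge vectors: Pick A→Pick B = (338, 194, 0), Pick A→Pick C = (-108, 25, -6).
Normal n = (Pick A→Pick B) × (Pick A→Pick C) = (-1164, 2028, 29402).
So ∂z/∂x = −n_x/n_z = 0.03959 and ∂z/∂y = −n_y/n_z = −0.06897.
Intercept c from Pick A: 356 − 9.46 + 4.76 = 351.30.
At (254, 283): z = 10.1 − 19.5 + 351.30 = 341.8 m.

342 m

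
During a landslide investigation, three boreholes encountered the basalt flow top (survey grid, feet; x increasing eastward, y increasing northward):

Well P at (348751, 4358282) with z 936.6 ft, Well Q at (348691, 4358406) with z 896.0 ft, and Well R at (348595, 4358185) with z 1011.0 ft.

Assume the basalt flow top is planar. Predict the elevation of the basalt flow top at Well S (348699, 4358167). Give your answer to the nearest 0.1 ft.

Two edge vectors: Well P→Well Q = (-60, 124, -40.6), Well P→Well R = (-156, -97, 74.4).
Normal n = (Well P→Well Q) × (Well P→Well R) = (5287.4, 10797.6, 25164).
So ∂z/∂x = −n_x/n_z = −0.210117628 and ∂z/∂y = −n_y/n_z = −0.429089175.
Intercept c from Well P: 936.6 + 73278.73 + 1870091.63 = 1944306.96.
At (348699, 4358167): z = −73267.8 − 1870042.3 + 1944306.96 = 996.9 ft.

996.9 ft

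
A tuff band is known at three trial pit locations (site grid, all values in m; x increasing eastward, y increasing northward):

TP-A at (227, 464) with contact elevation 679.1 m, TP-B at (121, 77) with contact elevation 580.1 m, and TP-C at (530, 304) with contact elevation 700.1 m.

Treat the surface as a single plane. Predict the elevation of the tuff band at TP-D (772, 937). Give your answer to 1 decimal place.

Let the plane be z = a·x + b·y + c.
TP-B−TP-A: −106a − 387b = −99;  TP-C−TP-A: 303a − 160b = 21.
Solving gives a = 0.17856, b = 0.20691.
Then c = 679.1 − a·227 − b·464 = 542.56.
At (772, 937): z = 137.9 + 193.9 + 542.56 = 874.3 m.

874.3 m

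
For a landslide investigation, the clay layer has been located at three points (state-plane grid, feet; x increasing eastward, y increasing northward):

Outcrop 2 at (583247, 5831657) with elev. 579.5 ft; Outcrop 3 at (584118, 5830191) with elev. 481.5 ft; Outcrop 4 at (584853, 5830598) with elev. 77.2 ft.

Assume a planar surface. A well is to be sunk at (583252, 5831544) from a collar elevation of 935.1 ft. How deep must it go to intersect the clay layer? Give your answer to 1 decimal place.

Let the plane be z = a·x + b·y + c.
Outcrop 3−Outcrop 2: 871a − 1466b = −98;  Outcrop 4−Outcrop 2: 1606a − 1059b = −502.3.
Solving gives a = −0.441750494, b = −0.195610287.
Then c = 579.5 − a·583247 − b·5831657 = 1398961.25.
At (583252, 5831544): z_contact = −257651.86 − 1140709.99 + 1398961.25 = 599.40 ft.
Depth below ground = 935.1 − 599.40 = 335.7 ft.

335.7 ft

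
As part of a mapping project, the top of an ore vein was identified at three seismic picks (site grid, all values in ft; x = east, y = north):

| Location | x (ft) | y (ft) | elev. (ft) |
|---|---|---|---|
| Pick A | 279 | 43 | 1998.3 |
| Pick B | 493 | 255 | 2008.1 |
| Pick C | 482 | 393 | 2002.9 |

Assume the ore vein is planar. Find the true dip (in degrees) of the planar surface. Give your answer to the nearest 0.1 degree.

Let the plane be z = a·x + b·y + c.
Pick B−Pick A: 214a + 212b = 9.8;  Pick C−Pick A: 203a + 350b = 4.6.
Solving gives a = 0.07704, b = −0.03154.
Gradient magnitude |∇z| = √(a² + b²) = √(0.00594 + 0.00099) = 0.08325.
True dip = arctan(0.08325) = 4.8°, dipping toward WNW (azimuth ≈ 292°).

4.8°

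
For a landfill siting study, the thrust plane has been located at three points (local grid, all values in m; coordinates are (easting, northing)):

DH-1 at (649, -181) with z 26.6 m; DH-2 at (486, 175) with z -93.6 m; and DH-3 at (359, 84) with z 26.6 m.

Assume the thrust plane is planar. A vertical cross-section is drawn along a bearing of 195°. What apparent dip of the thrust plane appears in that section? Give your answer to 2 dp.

34.92°

Let the plane be z = a·E + b·N + c.
DH-2−DH-1: −163a + 356b = −120.2;  DH-3−DH-1: −290a + 265b = 0.
Solving gives a = −0.53049, b = −0.58053.
Unit vector along 195° is (sin 195°, cos 195°) = (-0.2588, -0.9659).
Slope in that direction = a·(-0.2588) + b·(-0.9659) = 0.69805.
Apparent dip = arctan|0.69805| = 34.92° (true dip is 38.2°, so apparent ≤ true as expected).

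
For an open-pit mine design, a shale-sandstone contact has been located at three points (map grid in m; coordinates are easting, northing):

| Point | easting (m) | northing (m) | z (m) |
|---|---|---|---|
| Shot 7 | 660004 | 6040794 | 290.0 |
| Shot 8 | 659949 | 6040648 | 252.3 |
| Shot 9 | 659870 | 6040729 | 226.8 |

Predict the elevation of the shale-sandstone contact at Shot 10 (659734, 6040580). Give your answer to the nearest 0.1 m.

Two edge vectors: Shot 7→Shot 8 = (-55, -146, -37.7), Shot 7→Shot 9 = (-134, -65, -63.2).
Normal n = (Shot 7→Shot 8) × (Shot 7→Shot 9) = (6776.7, 1575.8, -15989).
So ∂z/∂easting = −n_x/n_z = 0.423835137 and ∂z/∂northing = −n_y/n_z = 0.098555257.
Intercept c from Shot 7: 290 − 279732.89 − 595352.00 = −874794.89.
At (659734, 6040580): z = 279618.5 + 595330.9 − 874794.89 = 154.5 m.

154.5 m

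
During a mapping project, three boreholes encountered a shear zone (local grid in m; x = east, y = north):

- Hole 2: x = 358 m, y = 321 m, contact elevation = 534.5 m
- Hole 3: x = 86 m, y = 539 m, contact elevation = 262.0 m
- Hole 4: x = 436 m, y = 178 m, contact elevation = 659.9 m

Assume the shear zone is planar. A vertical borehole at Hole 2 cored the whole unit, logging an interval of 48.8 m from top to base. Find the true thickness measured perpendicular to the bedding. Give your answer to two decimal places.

38.26 m

Two edge vectors: Hole 2→Hole 3 = (-272, 218, -272.5), Hole 2→Hole 4 = (78, -143, 125.4).
Normal n = (Hole 2→Hole 3) × (Hole 2→Hole 4) = (-11630.3, 12853.8, 21892).
So ∂z/∂x = −n_x/n_z = 0.53126 and ∂z/∂y = −n_y/n_z = −0.58715.
|∇z| = √(a²+b²) = 0.79182, so dip δ = arctan(0.79182) = 38.37°.
True thickness = vertical thickness × cos δ = 48.8 × cos 38.37° = 38.26 m.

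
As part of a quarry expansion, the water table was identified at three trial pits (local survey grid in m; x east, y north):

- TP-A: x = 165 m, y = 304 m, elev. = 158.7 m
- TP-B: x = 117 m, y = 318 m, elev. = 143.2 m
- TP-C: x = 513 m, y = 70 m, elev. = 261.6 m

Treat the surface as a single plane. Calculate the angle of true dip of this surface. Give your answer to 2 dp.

19.35°

Two edge vectors: TP-A→TP-B = (-48, 14, -15.5), TP-A→TP-C = (348, -234, 102.9).
Normal n = (TP-A→TP-B) × (TP-A→TP-C) = (-2186.4, -454.8, 6360).
So ∂z/∂x = −n_x/n_z = 0.34377 and ∂z/∂y = −n_y/n_z = 0.07151.
Gradient magnitude |∇z| = √(a² + b²) = √(0.11818 + 0.00511) = 0.35113.
True dip = arctan(0.35113) = 19.35°, dipping toward WSW (azimuth ≈ 258°).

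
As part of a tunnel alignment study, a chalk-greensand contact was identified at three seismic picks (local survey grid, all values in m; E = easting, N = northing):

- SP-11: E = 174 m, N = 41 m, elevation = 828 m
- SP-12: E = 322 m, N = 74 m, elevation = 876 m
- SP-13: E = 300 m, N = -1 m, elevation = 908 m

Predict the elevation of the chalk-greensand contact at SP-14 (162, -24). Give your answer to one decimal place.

Two edge vectors: SP-11→SP-12 = (148, 33, 48), SP-11→SP-13 = (126, -42, 80).
Normal n = (SP-11→SP-12) × (SP-11→SP-13) = (4656, -5792, -10374).
So ∂z/∂E = −n_x/n_z = 0.44881 and ∂z/∂N = −n_y/n_z = −0.55832.
Intercept c from SP-11: 828 − 78.09 + 22.89 = 772.80.
At (162, -24): z = 72.7 + 13.4 + 772.80 = 858.9 m.

858.9 m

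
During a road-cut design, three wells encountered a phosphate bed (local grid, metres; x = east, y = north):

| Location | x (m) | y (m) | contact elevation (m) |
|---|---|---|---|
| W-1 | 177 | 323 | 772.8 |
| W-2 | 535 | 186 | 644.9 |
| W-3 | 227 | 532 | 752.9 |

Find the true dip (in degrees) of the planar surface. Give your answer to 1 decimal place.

19.8°

Two edge vectors: W-1→W-2 = (358, -137, -127.9), W-1→W-3 = (50, 209, -19.9).
Normal n = (W-1→W-2) × (W-1→W-3) = (29457.4, 729.2, 81672).
So ∂z/∂x = −n_x/n_z = −0.36068 and ∂z/∂y = −n_y/n_z = −0.00893.
Gradient magnitude |∇z| = √(a² + b²) = √(0.13009 + 0.00008) = 0.36079.
True dip = arctan(0.36079) = 19.8°, dipping toward E (azimuth ≈ 089°).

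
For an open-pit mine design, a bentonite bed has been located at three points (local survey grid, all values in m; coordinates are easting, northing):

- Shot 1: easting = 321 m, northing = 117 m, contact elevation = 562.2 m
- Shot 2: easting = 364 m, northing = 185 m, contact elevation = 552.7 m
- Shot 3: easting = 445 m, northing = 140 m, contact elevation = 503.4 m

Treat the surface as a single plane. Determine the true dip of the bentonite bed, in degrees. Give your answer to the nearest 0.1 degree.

28.3°

Let the plane be z = a·easting + b·northing + c.
Shot 2−Shot 1: 43a + 68b = −9.5;  Shot 3−Shot 1: 124a + 23b = −58.8.
Solving gives a = −0.50785, b = 0.18143.
Gradient magnitude |∇z| = √(a² + b²) = √(0.25791 + 0.03292) = 0.53928.
True dip = arctan(0.53928) = 28.3°, dipping toward ESE (azimuth ≈ 110°).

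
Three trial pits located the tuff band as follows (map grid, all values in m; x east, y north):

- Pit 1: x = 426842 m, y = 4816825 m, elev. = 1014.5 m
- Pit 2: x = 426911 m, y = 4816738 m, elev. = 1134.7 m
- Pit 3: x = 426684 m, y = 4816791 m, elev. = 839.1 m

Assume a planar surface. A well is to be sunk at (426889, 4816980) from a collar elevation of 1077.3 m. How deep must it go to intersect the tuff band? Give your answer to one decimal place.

Two edge vectors: Pit 1→Pit 2 = (69, -87, 120.2), Pit 1→Pit 3 = (-158, -34, -175.4).
Normal n = (Pit 1→Pit 2) × (Pit 1→Pit 3) = (19346.6, -6889, -16092).
So ∂z/∂x = −n_x/n_z = 1.202249565 and ∂z/∂y = −n_y/n_z = −0.428100920.
Intercept c from Pit 1: 1014.5 − 513170.61 + 2062087.21 = 1549931.10.
At (426889, 4816980): z_contact = 513227.11 − 2062153.57 + 1549931.10 = 1004.65 m.
Depth below ground = 1077.3 − 1004.65 = 72.6 m.

72.6 m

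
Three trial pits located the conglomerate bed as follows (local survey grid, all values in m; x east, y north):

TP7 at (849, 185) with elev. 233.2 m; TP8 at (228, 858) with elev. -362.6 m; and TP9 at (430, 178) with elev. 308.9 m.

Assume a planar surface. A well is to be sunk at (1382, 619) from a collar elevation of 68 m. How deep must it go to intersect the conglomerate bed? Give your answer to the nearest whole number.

372 m

Let the plane be z = a·x + b·y + c.
TP8−TP7: −621a + 673b = −595.8;  TP9−TP7: −419a − 7b = 75.7.
Solving gives a = −0.16336, b = −1.03603.
Then c = 233.2 − a·849 − b·185 = 563.56.
At (1382, 619): z_contact = −225.8 − 641.3 + 563.56 = -303.5 m.
Depth below ground = 68 − (-303.5) = 372 m.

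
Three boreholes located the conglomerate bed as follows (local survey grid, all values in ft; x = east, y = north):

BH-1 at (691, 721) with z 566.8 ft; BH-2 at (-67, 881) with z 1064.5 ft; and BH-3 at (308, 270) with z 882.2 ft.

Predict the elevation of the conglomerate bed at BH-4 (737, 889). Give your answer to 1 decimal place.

515.2 ft

Let the plane be z = a·x + b·y + c.
BH-2−BH-1: −758a + 160b = 497.7;  BH-3−BH-1: −383a − 451b = 315.4.
Solving gives a = −0.68197, b = −0.12019.
Then c = 566.8 − a·691 − b·721 = 1124.70.
At (737, 889): z = −502.6 − 106.9 + 1124.70 = 515.2 ft.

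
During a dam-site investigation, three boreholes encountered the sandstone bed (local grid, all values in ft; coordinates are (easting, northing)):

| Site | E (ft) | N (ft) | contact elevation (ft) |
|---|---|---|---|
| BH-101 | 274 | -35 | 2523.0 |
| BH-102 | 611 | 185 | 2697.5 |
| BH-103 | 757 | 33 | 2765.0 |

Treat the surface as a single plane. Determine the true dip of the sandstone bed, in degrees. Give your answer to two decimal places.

26.45°

Let the plane be z = a·E + b·N + c.
BH-102−BH-101: 337a + 220b = 174.5;  BH-103−BH-101: 483a + 68b = 242.
Solving gives a = 0.49642, b = 0.03275.
Gradient magnitude |∇z| = √(a² + b²) = √(0.24644 + 0.00107) = 0.49750.
True dip = arctan(0.49750) = 26.45°, dipping toward W (azimuth ≈ 266°).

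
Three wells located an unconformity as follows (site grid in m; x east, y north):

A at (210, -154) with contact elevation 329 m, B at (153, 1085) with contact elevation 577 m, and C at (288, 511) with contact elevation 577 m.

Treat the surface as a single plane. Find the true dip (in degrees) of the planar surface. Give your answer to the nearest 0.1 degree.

Let the plane be z = a·x + b·y + c.
B−A: −57a + 1239b = 248;  C−A: 78a + 665b = 248.
Solving gives a = 1.05801, b = 0.24883.
Gradient magnitude |∇z| = √(a² + b²) = √(1.11938 + 0.06192) = 1.08688.
True dip = arctan(1.08688) = 47.4°, dipping toward WSW (azimuth ≈ 257°).

47.4°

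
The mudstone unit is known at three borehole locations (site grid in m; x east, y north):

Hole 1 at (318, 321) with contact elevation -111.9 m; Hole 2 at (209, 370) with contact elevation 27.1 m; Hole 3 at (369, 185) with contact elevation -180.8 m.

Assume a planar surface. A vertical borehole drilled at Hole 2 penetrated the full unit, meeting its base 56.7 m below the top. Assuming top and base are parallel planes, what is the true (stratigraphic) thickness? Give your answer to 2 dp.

35.24 m

Two edge vectors: Hole 1→Hole 2 = (-109, 49, 139), Hole 1→Hole 3 = (51, -136, -68.9).
Normal n = (Hole 1→Hole 2) × (Hole 1→Hole 3) = (15527.9, -421.1, 12325).
So ∂z/∂x = −n_x/n_z = −1.25987 and ∂z/∂y = −n_y/n_z = 0.03417.
|∇z| = √(a²+b²) = 1.26033, so dip δ = arctan(1.26033) = 51.57°.
True thickness = vertical thickness × cos δ = 56.7 × cos 51.57° = 35.24 m.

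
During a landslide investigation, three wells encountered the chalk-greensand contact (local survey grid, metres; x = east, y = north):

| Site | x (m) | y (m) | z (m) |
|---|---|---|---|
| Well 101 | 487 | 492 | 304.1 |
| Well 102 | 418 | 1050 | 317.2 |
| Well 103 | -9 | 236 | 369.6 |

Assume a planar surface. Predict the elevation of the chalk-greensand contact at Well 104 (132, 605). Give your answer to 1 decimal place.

Two edge vectors: Well 101→Well 102 = (-69, 558, 13.1), Well 101→Well 103 = (-496, -256, 65.5).
Normal n = (Well 101→Well 102) × (Well 101→Well 103) = (39902.6, -1978.1, 294432).
So ∂z/∂x = −n_x/n_z = −0.135524 and ∂z/∂y = −n_y/n_z = 0.006718.
Intercept c from Well 101: 304.1 + 66.00 − 3.31 = 366.79.
At (132, 605): z = −17.9 + 4.1 + 366.79 = 353.0 m.

353.0 m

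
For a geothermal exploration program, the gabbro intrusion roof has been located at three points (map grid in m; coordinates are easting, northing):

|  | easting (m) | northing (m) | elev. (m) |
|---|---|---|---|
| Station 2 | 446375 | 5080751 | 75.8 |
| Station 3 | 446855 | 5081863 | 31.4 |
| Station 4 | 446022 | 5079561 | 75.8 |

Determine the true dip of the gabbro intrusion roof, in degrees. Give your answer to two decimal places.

17.14°

Two edge vectors: Station 2→Station 3 = (480, 1112, -44.4), Station 2→Station 4 = (-353, -1190, 0).
Normal n = (Station 2→Station 3) × (Station 2→Station 4) = (-52836, 15673.2, -178664).
So ∂z/∂easting = −n_x/n_z = −0.29573 and ∂z/∂northing = −n_y/n_z = 0.08772.
Gradient magnitude |∇z| = √(a² + b²) = √(0.08746 + 0.00770) = 0.30847.
True dip = arctan(0.30847) = 17.14°, dipping toward ESE (azimuth ≈ 107°).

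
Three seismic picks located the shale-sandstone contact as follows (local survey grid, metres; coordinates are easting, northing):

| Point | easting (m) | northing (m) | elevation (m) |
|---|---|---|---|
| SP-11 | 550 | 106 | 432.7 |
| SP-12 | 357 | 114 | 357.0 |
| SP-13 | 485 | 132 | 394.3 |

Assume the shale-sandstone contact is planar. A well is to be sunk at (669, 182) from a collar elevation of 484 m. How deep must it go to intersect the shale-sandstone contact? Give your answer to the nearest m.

49 m

Two edge vectors: SP-11→SP-12 = (-193, 8, -75.7), SP-11→SP-13 = (-65, 26, -38.4).
Normal n = (SP-11→SP-12) × (SP-11→SP-13) = (1661, -2490.7, -4498).
So ∂z/∂easting = −n_x/n_z = 0.36928 and ∂z/∂northing = −n_y/n_z = −0.55373.
Intercept c from SP-11: 432.7 − 203.10 + 58.70 = 288.29.
At (669, 182): z_contact = 247.0 − 100.8 + 288.29 = 434.6 m.
Depth below ground = 484 − 434.6 = 49 m.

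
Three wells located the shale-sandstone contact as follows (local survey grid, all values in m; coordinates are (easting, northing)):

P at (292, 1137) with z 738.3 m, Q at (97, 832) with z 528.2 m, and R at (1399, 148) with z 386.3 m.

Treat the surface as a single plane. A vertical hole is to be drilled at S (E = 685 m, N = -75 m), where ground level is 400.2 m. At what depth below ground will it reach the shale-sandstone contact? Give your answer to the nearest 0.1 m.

275.7 m

Let the plane be z = a·E + b·N + c.
Q−P: −195a − 305b = −210.1;  R−P: 1107a − 989b = −352.
Solving gives a = 0.189313, b = 0.567816.
Then c = 738.3 − a·292 − b·1137 = 37.41.
At (685, -75): z_contact = 129.68 − 42.59 + 37.41 = 124.51 m.
Depth below ground = 400.2 − 124.51 = 275.7 m.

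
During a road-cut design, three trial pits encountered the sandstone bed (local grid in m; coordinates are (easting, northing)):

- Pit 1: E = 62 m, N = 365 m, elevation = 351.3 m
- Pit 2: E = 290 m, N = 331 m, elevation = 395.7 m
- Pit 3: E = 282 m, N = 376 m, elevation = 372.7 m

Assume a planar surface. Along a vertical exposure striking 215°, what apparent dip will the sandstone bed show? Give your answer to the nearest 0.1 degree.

18.3°

Two edge vectors: Pit 1→Pit 2 = (228, -34, 44.4), Pit 1→Pit 3 = (220, 11, 21.4).
Normal n = (Pit 1→Pit 2) × (Pit 1→Pit 3) = (-1216, 4888.8, 9988).
So ∂z/∂E = −n_x/n_z = 0.12175 and ∂z/∂N = −n_y/n_z = −0.48947.
Unit vector along 215° is (sin 215°, cos 215°) = (-0.5736, -0.8192).
Slope in that direction = a·(-0.5736) + b·(-0.8192) = 0.33112.
Apparent dip = arctan|0.33112| = 18.3° (true dip is 26.8°, so apparent ≤ true as expected).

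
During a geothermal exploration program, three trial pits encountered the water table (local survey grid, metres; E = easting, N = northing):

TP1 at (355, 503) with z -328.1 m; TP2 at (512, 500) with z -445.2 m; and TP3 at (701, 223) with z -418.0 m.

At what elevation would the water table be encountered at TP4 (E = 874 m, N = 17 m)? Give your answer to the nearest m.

Let the plane be z = a·E + b·N + c.
TP2−TP1: 157a − 3b = −117.1;  TP3−TP1: 346a − 280b = −89.9.
Solving gives a = −0.75761, b = −0.61512.
Then c = -328.1 − a·355 − b·503 = 250.26.
At (874, 17): z = −662.2 − 10.5 + 250.26 = -422.4 m.

-422 m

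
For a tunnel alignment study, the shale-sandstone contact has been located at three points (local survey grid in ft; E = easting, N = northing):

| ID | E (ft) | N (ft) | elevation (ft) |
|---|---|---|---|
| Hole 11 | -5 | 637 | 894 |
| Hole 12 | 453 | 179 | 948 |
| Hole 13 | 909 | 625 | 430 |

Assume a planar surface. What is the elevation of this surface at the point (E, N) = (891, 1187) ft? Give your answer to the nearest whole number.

83 ft

Two edge vectors: Hole 11→Hole 12 = (458, -458, 54), Hole 11→Hole 13 = (914, -12, -464).
Normal n = (Hole 11→Hole 12) × (Hole 11→Hole 13) = (213160, 261868, 413116).
So ∂z/∂E = −n_x/n_z = −0.51598 and ∂z/∂N = −n_y/n_z = −0.63388.
Intercept c from Hole 11: 894 − 2.58 + 403.78 = 1295.20.
At (891, 1187): z = −459.7 − 752.4 + 1295.20 = 83.0 ft.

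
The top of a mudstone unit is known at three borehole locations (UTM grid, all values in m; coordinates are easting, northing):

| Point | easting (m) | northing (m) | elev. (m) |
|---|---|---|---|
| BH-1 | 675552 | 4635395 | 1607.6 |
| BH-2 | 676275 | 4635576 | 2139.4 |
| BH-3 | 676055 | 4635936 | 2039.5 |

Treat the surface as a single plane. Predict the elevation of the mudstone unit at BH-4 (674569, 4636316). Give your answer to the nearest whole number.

Let the plane be z = a·easting + b·northing + c.
BH-2−BH-1: 723a + 181b = 531.8;  BH-3−BH-1: 503a + 541b = 431.9.
Solving gives a = 0.69820027, b = 0.14917794.
Then c = 1607.6 − a·675552 − b·4635395 = −1161561.67.
At (674569, 4636316): z = 470984.3 + 691636.1 − 1161561.67 = 1058.7 m.

1059 m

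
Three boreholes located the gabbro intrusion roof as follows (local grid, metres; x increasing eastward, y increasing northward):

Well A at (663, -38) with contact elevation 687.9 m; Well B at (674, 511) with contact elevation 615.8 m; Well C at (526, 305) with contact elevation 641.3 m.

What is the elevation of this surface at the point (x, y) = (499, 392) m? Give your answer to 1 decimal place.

629.6 m

Two edge vectors: Well A→Well B = (11, 549, -72.1), Well A→Well C = (-137, 343, -46.6).
Normal n = (Well A→Well B) × (Well A→Well C) = (-853.1, 10390.3, 78986).
So ∂z/∂x = −n_x/n_z = 0.01080 and ∂z/∂y = −n_y/n_z = −0.13155.
Intercept c from Well A: 687.9 − 7.16 − 5.00 = 675.74.
At (499, 392): z = 5.4 − 51.6 + 675.74 = 629.6 m.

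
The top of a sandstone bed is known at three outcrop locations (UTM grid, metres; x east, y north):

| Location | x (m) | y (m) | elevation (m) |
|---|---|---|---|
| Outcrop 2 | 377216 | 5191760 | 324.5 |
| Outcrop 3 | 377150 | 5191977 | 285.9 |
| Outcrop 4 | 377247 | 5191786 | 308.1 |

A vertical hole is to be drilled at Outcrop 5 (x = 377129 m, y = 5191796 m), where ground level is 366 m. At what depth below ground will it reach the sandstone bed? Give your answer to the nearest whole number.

25 m

Let the plane be z = a·x + b·y + c.
Outcrop 3−Outcrop 2: −66a + 217b = −38.6;  Outcrop 4−Outcrop 2: 31a + 26b = −16.4.
Solving gives a = −0.30264124, b = −0.26992775.
Then c = 324.5 − a·377216 − b·5191760 = 1515885.72.
At (377129, 5191796): z_contact = −114134.8 − 1401409.8 + 1515885.72 = 341.1 m.
Depth below ground = 366 − 341.1 = 25 m.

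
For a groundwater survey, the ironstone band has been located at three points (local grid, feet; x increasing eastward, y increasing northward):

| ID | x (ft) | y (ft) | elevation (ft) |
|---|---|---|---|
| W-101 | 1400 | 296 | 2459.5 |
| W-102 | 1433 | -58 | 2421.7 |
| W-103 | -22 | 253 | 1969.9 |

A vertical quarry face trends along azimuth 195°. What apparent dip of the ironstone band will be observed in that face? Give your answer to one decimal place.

12.5°

Two edge vectors: W-101→W-102 = (33, -354, -37.8), W-101→W-103 = (-1422, -43, -489.6).
Normal n = (W-101→W-102) × (W-101→W-103) = (171693, 69908.4, -504807).
So ∂z/∂x = −n_x/n_z = 0.34012 and ∂z/∂y = −n_y/n_z = 0.13849.
Unit vector along 195° is (sin 195°, cos 195°) = (-0.2588, -0.9659).
Slope in that direction = a·(-0.2588) + b·(-0.9659) = −0.22180.
Apparent dip = arctan|0.22180| = 12.5° (true dip is 20.2°, so apparent ≤ true as expected).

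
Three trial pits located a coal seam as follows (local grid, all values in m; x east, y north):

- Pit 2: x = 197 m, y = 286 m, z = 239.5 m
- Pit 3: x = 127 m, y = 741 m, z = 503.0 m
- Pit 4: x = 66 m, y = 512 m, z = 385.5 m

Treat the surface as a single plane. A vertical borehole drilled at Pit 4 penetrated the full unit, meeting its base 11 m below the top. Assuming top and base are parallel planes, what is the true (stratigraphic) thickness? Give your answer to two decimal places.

Two edge vectors: Pit 2→Pit 3 = (-70, 455, 263.5), Pit 2→Pit 4 = (-131, 226, 146).
Normal n = (Pit 2→Pit 3) × (Pit 2→Pit 4) = (6879, -24298.5, 43785).
So ∂z/∂x = −n_x/n_z = −0.15711 and ∂z/∂y = −n_y/n_z = 0.55495.
|∇z| = √(a²+b²) = 0.57676, so dip δ = arctan(0.57676) = 29.97°.
True thickness = vertical thickness × cos δ = 11 × cos 29.97° = 9.53 m.

9.53 m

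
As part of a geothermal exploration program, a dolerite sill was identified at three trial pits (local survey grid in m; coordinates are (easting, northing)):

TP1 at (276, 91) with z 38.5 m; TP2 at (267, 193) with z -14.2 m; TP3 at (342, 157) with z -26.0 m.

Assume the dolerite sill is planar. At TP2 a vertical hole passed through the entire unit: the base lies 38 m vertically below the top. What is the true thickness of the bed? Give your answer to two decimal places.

31.17 m

Two edge vectors: TP1→TP2 = (-9, 102, -52.7), TP1→TP3 = (66, 66, -64.5).
Normal n = (TP1→TP2) × (TP1→TP3) = (-3100.8, -4058.7, -7326).
So ∂z/∂E = −n_x/n_z = −0.42326 and ∂z/∂N = −n_y/n_z = −0.55401.
|∇z| = √(a²+b²) = 0.69719, so dip δ = arctan(0.69719) = 34.88°.
True thickness = vertical thickness × cos δ = 38 × cos 34.88° = 31.17 m.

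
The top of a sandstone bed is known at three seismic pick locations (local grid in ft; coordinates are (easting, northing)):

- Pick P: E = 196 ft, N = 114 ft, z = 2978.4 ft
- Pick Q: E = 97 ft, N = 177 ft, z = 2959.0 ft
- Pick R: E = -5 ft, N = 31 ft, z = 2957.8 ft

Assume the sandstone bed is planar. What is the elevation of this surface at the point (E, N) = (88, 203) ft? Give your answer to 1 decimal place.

2955.4 ft

Let the plane be z = a·E + b·N + c.
Pick Q−Pick P: −99a + 63b = −19.4;  Pick R−Pick P: −201a − 83b = −20.6.
Solving gives a = 0.13927, b = −0.08908.
Then c = 2978.4 − a·196 − b·114 = 2961.26.
At (88, 203): z = 12.3 − 18.1 + 2961.26 = 2955.4 ft.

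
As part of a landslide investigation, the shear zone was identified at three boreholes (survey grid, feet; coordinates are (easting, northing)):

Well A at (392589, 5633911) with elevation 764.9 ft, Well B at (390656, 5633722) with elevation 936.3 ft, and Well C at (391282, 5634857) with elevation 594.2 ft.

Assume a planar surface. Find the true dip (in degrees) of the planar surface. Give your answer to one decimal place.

15.3°

Two edge vectors: Well A→Well B = (-1933, -189, 171.4), Well A→Well C = (-1307, 946, -170.7).
Normal n = (Well A→Well B) × (Well A→Well C) = (-129882.1, -553982.9, -2075641).
So ∂z/∂E = −n_x/n_z = −0.06257 and ∂z/∂N = −n_y/n_z = −0.26690.
Gradient magnitude |∇z| = √(a² + b²) = √(0.00392 + 0.07123) = 0.27413.
True dip = arctan(0.27413) = 15.3°, dipping toward NNE (azimuth ≈ 013°).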